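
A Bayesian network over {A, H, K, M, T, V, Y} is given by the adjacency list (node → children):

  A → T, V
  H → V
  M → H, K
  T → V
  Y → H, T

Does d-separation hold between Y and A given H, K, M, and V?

We examine all 4 paths between Y and A:
Path 1: Y → T → V ← A
  T is a chain and T is not conditioned on; V is a collider and V is conditioned on, which opens it — no node blocks this path, so it is active.
Path 2: Y → T ← A
  T is a collider and its descendant V is conditioned on, which opens it — no node blocks this path, so it is active.
Path 3: Y → H → V ← T ← A
  H is a chain here and H is conditioned on, so the path is blocked at H.
Path 4: Y → H → V ← A
  H is a chain here and H is conditioned on, so the path is blocked at H.
At least one path is unblocked, so d-separation fails.

No — Y and A are not d-separated given {H, K, M, V}.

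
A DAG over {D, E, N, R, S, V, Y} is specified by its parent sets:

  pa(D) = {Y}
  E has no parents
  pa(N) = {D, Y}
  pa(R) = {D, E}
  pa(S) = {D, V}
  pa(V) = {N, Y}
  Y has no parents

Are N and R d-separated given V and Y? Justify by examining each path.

No

5 paths connect N and R; each must be blocked for d-separation to hold:
Path 1: N → V ← Y → D → R
  Y is a fork here and Y is conditioned on, so the path is blocked at Y.
Path 2: N → V → S ← D → R
  V is a chain here and V is conditioned on, so the path is blocked at V.
Path 3: N ← Y → V → S ← D → R
  Y is a fork here and Y is conditioned on, so the path is blocked at Y.
Path 4: N ← Y → D → R
  Y is a fork here and Y is conditioned on, so the path is blocked at Y.
Path 5: N ← D → R
  D is a fork and D is not conditioned on — no node blocks this path, so it is active.
Since the path N ← D → R is active, N and R are not d-separated given {V, Y}.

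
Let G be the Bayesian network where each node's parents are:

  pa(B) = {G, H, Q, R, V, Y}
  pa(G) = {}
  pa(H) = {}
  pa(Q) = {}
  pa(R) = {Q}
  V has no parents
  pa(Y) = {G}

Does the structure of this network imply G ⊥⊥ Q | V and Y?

Yes

4 paths connect G and Q; each must be blocked for d-separation to hold:
Path 1: G → B ← Q
  B is a collider here and neither B nor any of its descendants is conditioned on, so the collider stays closed — the path is blocked at B.
Path 2: G → B ← R ← Q
  B is a collider here and neither B nor any of its descendants is conditioned on, so the collider stays closed — the path is blocked at B.
Path 3: G → Y → B ← Q
  Y is a chain here and Y is conditioned on, so the path is blocked at Y.
Path 4: G → Y → B ← R ← Q
  Y is a chain here and Y is conditioned on, so the path is blocked at Y.
All paths are blocked; G ⊥ Q | {V, Y} holds.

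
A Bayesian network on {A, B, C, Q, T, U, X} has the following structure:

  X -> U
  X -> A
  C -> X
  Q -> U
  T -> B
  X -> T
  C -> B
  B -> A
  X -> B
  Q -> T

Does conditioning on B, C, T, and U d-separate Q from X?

No

Enumerating the 5 paths from Q to X and testing each for blocking by {B, C, T, U}:
Path 1: Q → T → B ← C → X
  T is a chain here and T is conditioned on, so the path is blocked at T.
Path 2: Q → T → B ← X
  T is a chain here and T is conditioned on, so the path is blocked at T.
Path 3: Q → T → B → A ← X
  T is a chain here and T is conditioned on, so the path is blocked at T.
Path 4: Q → T ← X
  T is a collider and T is conditioned on, which opens it — no node blocks this path, so it is active.
Path 5: Q → U ← X
  U is a collider and U is conditioned on, which opens it — no node blocks this path, so it is active.
At least one path is unblocked, so d-separation fails.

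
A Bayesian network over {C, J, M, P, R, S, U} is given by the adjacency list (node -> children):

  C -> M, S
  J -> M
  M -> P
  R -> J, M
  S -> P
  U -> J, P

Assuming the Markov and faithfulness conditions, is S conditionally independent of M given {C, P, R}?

Enumerating the 4 paths from S to M and testing each for blocking by {C, P, R}:
  1. S → P ← M — P:collider[open] ⇒ active
  2. S → P ← U → J ← R → M — P:collider[open]; U:fork[open]; J:collider[open]; R:fork[blocks] ⇒ blocked
  3. S → P ← U → J → M — P:collider[open]; U:fork[open]; J:chain[open] ⇒ active
  4. S ← C → M — C:fork[blocks] ⇒ blocked
Since the path S → P ← M is active, S and M are not d-separated given {C, P, R}.

No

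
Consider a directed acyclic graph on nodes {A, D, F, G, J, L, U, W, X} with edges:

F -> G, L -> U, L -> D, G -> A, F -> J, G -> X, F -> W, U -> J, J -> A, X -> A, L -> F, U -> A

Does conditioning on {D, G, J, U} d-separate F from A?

Enumerating the 6 paths from F to A and testing each for blocking by {D, G, J, U}:
  1. F ← L → U → A — L:fork[open]; U:chain[blocks] ⇒ blocked
  2. F ← L → U → J → A — L:fork[open]; U:chain[blocks]; J:chain[blocks] ⇒ blocked
  3. F → G → A — G:chain[blocks] ⇒ blocked
  4. F → G → X → A — G:chain[blocks]; X:chain[open] ⇒ blocked
  5. F → J ← U → A — J:collider[open]; U:fork[blocks] ⇒ blocked
  6. F → J → A — J:chain[blocks] ⇒ blocked
All paths are blocked; F ⊥ A | {D, G, J, U} holds.

Yes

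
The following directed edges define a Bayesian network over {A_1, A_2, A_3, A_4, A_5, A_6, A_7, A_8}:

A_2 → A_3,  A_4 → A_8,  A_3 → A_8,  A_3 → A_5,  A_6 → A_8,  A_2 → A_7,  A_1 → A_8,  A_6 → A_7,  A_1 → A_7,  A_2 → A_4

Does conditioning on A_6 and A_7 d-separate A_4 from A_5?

No

Enumerating the 6 paths from A_4 to A_5 and testing each for blocking by {A_6, A_7}:
  1. A_4 ← A_2 → A_7 ← A_6 → A_8 ← A_3 → A_5 — A_2:fork[open]; A_7:collider[open]; A_6:fork[blocks]; A_8:collider[blocks]; A_3:fork[open] ⇒ blocked
  2. A_4 ← A_2 → A_7 ← A_1 → A_8 ← A_3 → A_5 — A_2:fork[open]; A_7:collider[open]; A_1:fork[open]; A_8:collider[blocks]; A_3:fork[open] ⇒ blocked
  3. A_4 ← A_2 → A_3 → A_5 — A_2:fork[open]; A_3:chain[open] ⇒ active
  4. A_4 → A_8 ← A_6 → A_7 ← A_2 → A_3 → A_5 — A_8:collider[blocks]; A_6:fork[blocks]; A_7:collider[open]; A_2:fork[open]; A_3:chain[open] ⇒ blocked
  5. A_4 → A_8 ← A_1 → A_7 ← A_2 → A_3 → A_5 — A_8:collider[blocks]; A_1:fork[open]; A_7:collider[open]; A_2:fork[open]; A_3:chain[open] ⇒ blocked
  6. A_4 → A_8 ← A_3 → A_5 — A_8:collider[blocks]; A_3:fork[open] ⇒ blocked
Since the path A_4 ← A_2 → A_3 → A_5 is active, A_4 and A_5 are not d-separated given {A_6, A_7}.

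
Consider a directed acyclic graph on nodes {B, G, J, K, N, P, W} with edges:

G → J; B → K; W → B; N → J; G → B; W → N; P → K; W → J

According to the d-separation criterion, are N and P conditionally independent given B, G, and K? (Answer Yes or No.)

There are 4 undirected paths between N and P; checking each against the conditioning set {B, G, K}:
Path 1: N ← W → B → K ← P
  B is a chain here and B is conditioned on, so the path is blocked at B.
Path 2: N ← W → J ← G → B → K ← P
  J is a collider here and neither J nor any of its descendants is conditioned on, so the collider stays closed — the path is blocked at J.
Path 3: N → J ← G → B → K ← P
  J is a collider here and neither J nor any of its descendants is conditioned on, so the collider stays closed — the path is blocked at J.
Path 4: N → J ← W → B → K ← P
  J is a collider here and neither J nor any of its descendants is conditioned on, so the collider stays closed — the path is blocked at J.
Every path is blocked, so N and P are d-separated given {B, G, K}.

Yes — N and P are d-separated given {B, G, K}.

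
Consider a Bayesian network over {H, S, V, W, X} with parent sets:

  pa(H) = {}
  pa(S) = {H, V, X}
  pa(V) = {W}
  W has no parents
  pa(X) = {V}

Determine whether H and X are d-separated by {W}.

Enumerating the 2 paths from H to X and testing each for blocking by {W}:
Path 1: H → S ← X
  S is a collider here and neither S nor any of its descendants is conditioned on, so the collider stays closed — the path is blocked at S.
Path 2: H → S ← V → X
  S is a collider here and neither S nor any of its descendants is conditioned on, so the collider stays closed — the path is blocked at S.
All paths are blocked; H ⊥ X | {W} holds.

Yes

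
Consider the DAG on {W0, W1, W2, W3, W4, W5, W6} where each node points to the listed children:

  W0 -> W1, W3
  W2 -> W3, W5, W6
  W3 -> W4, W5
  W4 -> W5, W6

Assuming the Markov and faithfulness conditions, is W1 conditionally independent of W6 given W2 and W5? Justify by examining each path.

No

6 paths connect W1 and W6; each must be blocked for d-separation to hold:
  1. W1 ← W0 → W3 → W5 ← W2 → W6 — W0:fork[open]; W3:chain[open]; W5:collider[open]; W2:fork[blocks] ⇒ blocked
  2. W1 ← W0 → W3 → W5 ← W4 → W6 — W0:fork[open]; W3:chain[open]; W5:collider[open]; W4:fork[open] ⇒ active
  3. W1 ← W0 → W3 ← W2 → W5 ← W4 → W6 — W0:fork[open]; W3:collider[open]; W2:fork[blocks]; W5:collider[open]; W4:fork[open] ⇒ blocked
  4. W1 ← W0 → W3 ← W2 → W6 — W0:fork[open]; W3:collider[open]; W2:fork[blocks] ⇒ blocked
  5. W1 ← W0 → W3 → W4 → W5 ← W2 → W6 — W0:fork[open]; W3:chain[open]; W4:chain[open]; W5:collider[open]; W2:fork[blocks] ⇒ blocked
  6. W1 ← W0 → W3 → W4 → W6 — W0:fork[open]; W3:chain[open]; W4:chain[open] ⇒ active
Since the path W1 ← W0 → W3 → W5 ← W4 → W6 is active, W1 and W6 are not d-separated given {W2, W5}.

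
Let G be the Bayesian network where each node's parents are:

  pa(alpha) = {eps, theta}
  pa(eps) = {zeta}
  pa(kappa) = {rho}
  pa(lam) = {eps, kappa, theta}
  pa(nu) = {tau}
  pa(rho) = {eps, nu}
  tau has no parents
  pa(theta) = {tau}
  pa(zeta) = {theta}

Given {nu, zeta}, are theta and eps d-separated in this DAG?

Yes

There are 6 undirected paths between theta and eps; checking each against the conditioning set {nu, zeta}:
Path 1: theta → lam ← eps
  lam is a collider here and neither lam nor any of its descendants is conditioned on, so the collider stays closed — the path is blocked at lam.
Path 2: theta → lam ← kappa ← rho ← eps
  lam is a collider here and neither lam nor any of its descendants is conditioned on, so the collider stays closed — the path is blocked at lam.
Path 3: theta → zeta → eps
  zeta is a chain here and zeta is conditioned on, so the path is blocked at zeta.
Path 4: theta ← tau → nu → rho ← eps
  nu is a chain here and nu is conditioned on, so the path is blocked at nu.
Path 5: theta ← tau → nu → rho → kappa → lam ← eps
  nu is a chain here and nu is conditioned on, so the path is blocked at nu.
Path 6: theta → alpha ← eps
  alpha is a collider here and neither alpha nor any of its descendants is conditioned on, so the collider stays closed — the path is blocked at alpha.
Every path is blocked, so theta and eps are d-separated given {nu, zeta}.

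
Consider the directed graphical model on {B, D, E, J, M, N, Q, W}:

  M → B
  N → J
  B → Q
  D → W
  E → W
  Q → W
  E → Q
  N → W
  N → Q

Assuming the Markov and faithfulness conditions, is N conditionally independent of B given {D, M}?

Yes

3 paths connect N and B; each must be blocked for d-separation to hold:
Path 1: N → Q ← B
  Q is a collider here and neither Q nor any of its descendants is conditioned on, so the collider stays closed — the path is blocked at Q.
Path 2: N → W ← Q ← B
  W is a collider here and neither W nor any of its descendants is conditioned on, so the collider stays closed — the path is blocked at W.
Path 3: N → W ← E → Q ← B
  W is a collider here and neither W nor any of its descendants is conditioned on, so the collider stays closed — the path is blocked at W.
Since every path is blocked, d-separation holds.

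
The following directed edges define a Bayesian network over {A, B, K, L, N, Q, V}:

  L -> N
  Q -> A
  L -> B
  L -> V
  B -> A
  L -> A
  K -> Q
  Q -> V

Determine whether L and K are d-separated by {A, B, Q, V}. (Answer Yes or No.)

Yes

3 paths connect L and K; each must be blocked for d-separation to hold:
Path 1: L → A ← Q ← K
  Q is a chain here and Q is conditioned on, so the path is blocked at Q.
Path 2: L → V ← Q ← K
  Q is a chain here and Q is conditioned on, so the path is blocked at Q.
Path 3: L → B → A ← Q ← K
  B is a chain here and B is conditioned on, so the path is blocked at B.
Since every path is blocked, d-separation holds.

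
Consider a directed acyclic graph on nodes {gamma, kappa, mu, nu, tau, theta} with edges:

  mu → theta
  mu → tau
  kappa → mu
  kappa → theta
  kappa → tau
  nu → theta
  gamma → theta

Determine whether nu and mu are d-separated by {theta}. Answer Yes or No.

No — nu and mu are not d-separated given {theta}.

We examine all 3 paths between nu and mu:
  1. nu → theta ← kappa → tau ← mu — theta:collider[open]; kappa:fork[open]; tau:collider[blocks] ⇒ blocked
  2. nu → theta ← kappa → mu — theta:collider[open]; kappa:fork[open] ⇒ active
  3. nu → theta ← mu — theta:collider[open] ⇒ active
Because an active path exists, nu and mu are not d-separated.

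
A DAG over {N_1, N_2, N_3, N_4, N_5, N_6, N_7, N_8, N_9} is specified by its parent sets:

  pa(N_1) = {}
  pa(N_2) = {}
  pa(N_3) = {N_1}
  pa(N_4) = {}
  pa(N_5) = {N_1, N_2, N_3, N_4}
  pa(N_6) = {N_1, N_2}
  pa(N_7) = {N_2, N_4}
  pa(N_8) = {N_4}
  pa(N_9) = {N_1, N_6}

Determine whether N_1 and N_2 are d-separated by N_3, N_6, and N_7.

No — N_1 and N_2 are not d-separated given {N_3, N_6, N_7}.

There are 6 undirected paths between N_1 and N_2; checking each against the conditioning set {N_3, N_6, N_7}:
Path 1: N_1 → N_3 → N_5 ← N_4 → N_7 ← N_2
  N_3 is a chain here and N_3 is conditioned on, so the path is blocked at N_3.
Path 2: N_1 → N_3 → N_5 ← N_2
  N_3 is a chain here and N_3 is conditioned on, so the path is blocked at N_3.
Path 3: N_1 → N_6 ← N_2
  N_6 is a collider and N_6 is conditioned on, which opens it — no node blocks this path, so it is active.
Path 4: N_1 → N_5 ← N_4 → N_7 ← N_2
  N_5 is a collider here and neither N_5 nor any of its descendants is conditioned on, so the collider stays closed — the path is blocked at N_5.
Path 5: N_1 → N_5 ← N_2
  N_5 is a collider here and neither N_5 nor any of its descendants is conditioned on, so the collider stays closed — the path is blocked at N_5.
Path 6: N_1 → N_9 ← N_6 ← N_2
  N_9 is a collider here and neither N_9 nor any of its descendants is conditioned on, so the collider stays closed — the path is blocked at N_9.
At least one path is unblocked, so d-separation fails.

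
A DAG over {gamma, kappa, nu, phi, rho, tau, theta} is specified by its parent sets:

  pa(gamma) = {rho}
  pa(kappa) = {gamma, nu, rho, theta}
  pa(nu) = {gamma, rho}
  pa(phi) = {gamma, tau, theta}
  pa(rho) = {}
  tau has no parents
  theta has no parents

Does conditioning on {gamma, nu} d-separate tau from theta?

There are 6 undirected paths between tau and theta; checking each against the conditioning set {gamma, nu}:
Path 1: tau → phi ← gamma ← rho → nu → kappa ← theta
  phi is a collider here and neither phi nor any of its descendants is conditioned on, so the collider stays closed — the path is blocked at phi.
Path 2: tau → phi ← gamma ← rho → kappa ← theta
  phi is a collider here and neither phi nor any of its descendants is conditioned on, so the collider stays closed — the path is blocked at phi.
Path 3: tau → phi ← gamma → nu ← rho → kappa ← theta
  phi is a collider here and neither phi nor any of its descendants is conditioned on, so the collider stays closed — the path is blocked at phi.
Path 4: tau → phi ← gamma → nu → kappa ← theta
  phi is a collider here and neither phi nor any of its descendants is conditioned on, so the collider stays closed — the path is blocked at phi.
Path 5: tau → phi ← gamma → kappa ← theta
  phi is a collider here and neither phi nor any of its descendants is conditioned on, so the collider stays closed — the path is blocked at phi.
Path 6: tau → phi ← theta
  phi is a collider here and neither phi nor any of its descendants is conditioned on, so the collider stays closed — the path is blocked at phi.
All paths are blocked; tau ⊥ theta | {gamma, nu} holds.

Yes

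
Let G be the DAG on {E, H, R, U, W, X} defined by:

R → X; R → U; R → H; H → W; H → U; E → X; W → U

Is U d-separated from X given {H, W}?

Enumerating the 3 paths from U to X and testing each for blocking by {H, W}:
  1. U ← W ← H ← R → X — W:chain[blocks]; H:chain[blocks]; R:fork[open] ⇒ blocked
  2. U ← R → X — R:fork[open] ⇒ active
  3. U ← H ← R → X — H:chain[blocks]; R:fork[open] ⇒ blocked
Because an active path exists, U and X are not d-separated.

No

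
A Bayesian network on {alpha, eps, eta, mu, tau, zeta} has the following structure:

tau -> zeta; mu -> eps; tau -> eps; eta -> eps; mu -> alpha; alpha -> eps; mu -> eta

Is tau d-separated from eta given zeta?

Yes

There are 3 undirected paths between tau and eta; checking each against the conditioning set {zeta}:
  1. tau → eps ← mu → eta — eps:collider[blocks]; mu:fork[open] ⇒ blocked
  2. tau → eps ← alpha ← mu → eta — eps:collider[blocks]; alpha:chain[open]; mu:fork[open] ⇒ blocked
  3. tau → eps ← eta — eps:collider[blocks] ⇒ blocked
All paths are blocked; tau ⊥ eta | {zeta} holds.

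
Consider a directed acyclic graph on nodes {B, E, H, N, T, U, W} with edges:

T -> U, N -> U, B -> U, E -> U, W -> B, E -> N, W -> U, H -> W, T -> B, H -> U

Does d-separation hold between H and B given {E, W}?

Yes

Enumerating the 6 paths from H to B and testing each for blocking by {E, W}:
Path 1: H → W → U ← T → B
  W is a chain here and W is conditioned on, so the path is blocked at W.
Path 2: H → W → U ← B
  W is a chain here and W is conditioned on, so the path is blocked at W.
Path 3: H → W → B
  W is a chain here and W is conditioned on, so the path is blocked at W.
Path 4: H → U ← W → B
  U is a collider here and neither U nor any of its descendants is conditioned on, so the collider stays closed — the path is blocked at U.
Path 5: H → U ← T → B
  U is a collider here and neither U nor any of its descendants is conditioned on, so the collider stays closed — the path is blocked at U.
Path 6: H → U ← B
  U is a collider here and neither U nor any of its descendants is conditioned on, so the collider stays closed — the path is blocked at U.
Since every path is blocked, d-separation holds.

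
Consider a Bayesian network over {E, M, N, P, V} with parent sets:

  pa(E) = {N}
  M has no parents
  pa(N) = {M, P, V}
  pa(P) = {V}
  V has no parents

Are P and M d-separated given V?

Yes — P and M are d-separated given {V}.

There are 2 undirected paths between P and M; checking each against the conditioning set {V}:
  1. P ← V → N ← M — V:fork[blocks]; N:collider[blocks] ⇒ blocked
  2. P → N ← M — N:collider[blocks] ⇒ blocked
Since every path is blocked, d-separation holds.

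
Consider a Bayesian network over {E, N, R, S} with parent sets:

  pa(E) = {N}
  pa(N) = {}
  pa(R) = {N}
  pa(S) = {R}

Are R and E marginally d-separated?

There is one path between R and E:
Path 1: R ← N → E
  N is a fork and N is not conditioned on — no node blocks this path, so it is active.
Since the path R ← N → E is active, R and E are not d-separated given ∅.

No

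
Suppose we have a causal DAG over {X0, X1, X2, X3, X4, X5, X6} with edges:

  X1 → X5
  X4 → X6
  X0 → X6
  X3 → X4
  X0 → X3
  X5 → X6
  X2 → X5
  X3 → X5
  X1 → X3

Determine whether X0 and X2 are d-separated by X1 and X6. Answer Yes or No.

No

We examine all 6 paths between X0 and X2:
  1. X0 → X3 → X5 ← X2 — X3:chain[open]; X5:collider[open] ⇒ active
  2. X0 → X3 → X4 → X6 ← X5 ← X2 — X3:chain[open]; X4:chain[open]; X6:collider[open]; X5:chain[open] ⇒ active
  3. X0 → X3 ← X1 → X5 ← X2 — X3:collider[open]; X1:fork[blocks]; X5:collider[open] ⇒ blocked
  4. X0 → X6 ← X5 ← X2 — X6:collider[open]; X5:chain[open] ⇒ active
  5. X0 → X6 ← X4 ← X3 → X5 ← X2 — X6:collider[open]; X4:chain[open]; X3:fork[open]; X5:collider[open] ⇒ active
  6. X0 → X6 ← X4 ← X3 ← X1 → X5 ← X2 — X6:collider[open]; X4:chain[open]; X3:chain[open]; X1:fork[blocks]; X5:collider[open] ⇒ blocked
Because an active path exists, X0 and X2 are not d-separated.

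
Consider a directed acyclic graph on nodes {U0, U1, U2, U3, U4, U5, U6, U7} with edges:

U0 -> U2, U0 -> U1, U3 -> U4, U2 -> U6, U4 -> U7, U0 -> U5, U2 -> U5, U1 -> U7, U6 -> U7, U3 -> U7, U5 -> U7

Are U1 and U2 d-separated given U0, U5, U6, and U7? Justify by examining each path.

Yes

There are 6 undirected paths between U1 and U2; checking each against the conditioning set {U0, U5, U6, U7}:
Path 1: U1 → U7 ← U5 ← U2
  U5 is a chain here and U5 is conditioned on, so the path is blocked at U5.
Path 2: U1 → U7 ← U5 ← U0 → U2
  U5 is a chain here and U5 is conditioned on, so the path is blocked at U5.
Path 3: U1 → U7 ← U6 ← U2
  U6 is a chain here and U6 is conditioned on, so the path is blocked at U6.
Path 4: U1 ← U0 → U2
  U0 is a fork here and U0 is conditioned on, so the path is blocked at U0.
Path 5: U1 ← U0 → U5 → U7 ← U6 ← U2
  U0 is a fork here and U0 is conditioned on, so the path is blocked at U0.
Path 6: U1 ← U0 → U5 ← U2
  U0 is a fork here and U0 is conditioned on, so the path is blocked at U0.
All paths are blocked; U1 ⊥ U2 | {U0, U5, U6, U7} holds.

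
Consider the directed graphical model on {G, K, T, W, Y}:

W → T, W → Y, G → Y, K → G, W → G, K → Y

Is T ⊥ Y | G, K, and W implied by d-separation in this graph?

Yes

There are 3 undirected paths between T and Y; checking each against the conditioning set {G, K, W}:
  1. T ← W → G → Y — W:fork[blocks]; G:chain[blocks] ⇒ blocked
  2. T ← W → G ← K → Y — W:fork[blocks]; G:collider[open]; K:fork[blocks] ⇒ blocked
  3. T ← W → Y — W:fork[blocks] ⇒ blocked
Since every path is blocked, d-separation holds.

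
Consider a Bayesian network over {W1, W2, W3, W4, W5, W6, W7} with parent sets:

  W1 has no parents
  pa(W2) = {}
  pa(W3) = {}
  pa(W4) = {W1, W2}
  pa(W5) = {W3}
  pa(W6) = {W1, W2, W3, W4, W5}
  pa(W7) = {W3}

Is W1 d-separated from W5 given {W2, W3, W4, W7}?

We examine all 6 paths between W1 and W5:
Path 1: W1 → W4 ← W2 → W6 ← W3 → W5
  W2 is a fork here and W2 is conditioned on, so the path is blocked at W2.
Path 2: W1 → W4 ← W2 → W6 ← W5
  W2 is a fork here and W2 is conditioned on, so the path is blocked at W2.
Path 3: W1 → W4 → W6 ← W3 → W5
  W4 is a chain here and W4 is conditioned on, so the path is blocked at W4.
Path 4: W1 → W4 → W6 ← W5
  W4 is a chain here and W4 is conditioned on, so the path is blocked at W4.
Path 5: W1 → W6 ← W3 → W5
  W6 is a collider here and neither W6 nor any of its descendants is conditioned on, so the collider stays closed — the path is blocked at W6.
Path 6: W1 → W6 ← W5
  W6 is a collider here and neither W6 nor any of its descendants is conditioned on, so the collider stays closed — the path is blocked at W6.
All paths are blocked; W1 ⊥ W5 | {W2, W3, W4, W7} holds.

Yes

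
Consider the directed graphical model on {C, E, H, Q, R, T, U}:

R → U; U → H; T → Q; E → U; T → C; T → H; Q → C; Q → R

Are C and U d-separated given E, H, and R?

No

4 paths connect C and U; each must be blocked for d-separation to hold:
Path 1: C ← T → Q → R → U
  R is a chain here and R is conditioned on, so the path is blocked at R.
Path 2: C ← T → H ← U
  T is a fork and T is not conditioned on; H is a collider and H is conditioned on, which opens it — no node blocks this path, so it is active.
Path 3: C ← Q ← T → H ← U
  Q is a chain and Q is not conditioned on; T is a fork and T is not conditioned on; H is a collider and H is conditioned on, which opens it — no node blocks this path, so it is active.
Path 4: C ← Q → R → U
  R is a chain here and R is conditioned on, so the path is blocked at R.
At least one path is unblocked, so d-separation fails.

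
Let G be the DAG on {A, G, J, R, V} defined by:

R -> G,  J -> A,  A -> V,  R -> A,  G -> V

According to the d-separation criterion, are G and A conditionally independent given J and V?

Enumerating the 2 paths from G to A and testing each for blocking by {J, V}:
Path 1: G ← R → A
  R is a fork and R is not conditioned on — no node blocks this path, so it is active.
Path 2: G → V ← A
  V is a collider and V is conditioned on, which opens it — no node blocks this path, so it is active.
At least one path is unblocked, so d-separation fails.

No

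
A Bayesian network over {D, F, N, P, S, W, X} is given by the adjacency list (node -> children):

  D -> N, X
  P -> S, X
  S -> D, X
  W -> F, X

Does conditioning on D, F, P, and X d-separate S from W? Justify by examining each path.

We examine all 3 paths between S and W:
  1. S → D → X ← W — D:chain[blocks]; X:collider[open] ⇒ blocked
  2. S → X ← W — X:collider[open] ⇒ active
  3. S ← P → X ← W — P:fork[blocks]; X:collider[open] ⇒ blocked
Since the path S → X ← W is active, S and W are not d-separated given {D, F, P, X}.

No — S and W are not d-separated given {D, F, P, X}.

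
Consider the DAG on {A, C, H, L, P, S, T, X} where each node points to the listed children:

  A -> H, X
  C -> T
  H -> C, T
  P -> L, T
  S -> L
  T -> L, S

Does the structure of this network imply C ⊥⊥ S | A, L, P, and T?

Yes

Enumerating the 6 paths from C to S and testing each for blocking by {A, L, P, T}:
Path 1: C → T → L ← S
  T is a chain here and T is conditioned on, so the path is blocked at T.
Path 2: C → T ← P → L ← S
  P is a fork here and P is conditioned on, so the path is blocked at P.
Path 3: C → T → S
  T is a chain here and T is conditioned on, so the path is blocked at T.
Path 4: C ← H → T → L ← S
  T is a chain here and T is conditioned on, so the path is blocked at T.
Path 5: C ← H → T ← P → L ← S
  P is a fork here and P is conditioned on, so the path is blocked at P.
Path 6: C ← H → T → S
  T is a chain here and T is conditioned on, so the path is blocked at T.
All paths are blocked; C ⊥ S | {A, L, P, T} holds.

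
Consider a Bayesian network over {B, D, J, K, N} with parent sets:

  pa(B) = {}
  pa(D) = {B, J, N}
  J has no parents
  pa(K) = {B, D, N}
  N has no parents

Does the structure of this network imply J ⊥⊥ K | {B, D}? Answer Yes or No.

No

We examine all 3 paths between J and K:
  1. J → D → K — D:chain[blocks] ⇒ blocked
  2. J → D ← B → K — D:collider[open]; B:fork[blocks] ⇒ blocked
  3. J → D ← N → K — D:collider[open]; N:fork[open] ⇒ active
At least one path is unblocked, so d-separation fails.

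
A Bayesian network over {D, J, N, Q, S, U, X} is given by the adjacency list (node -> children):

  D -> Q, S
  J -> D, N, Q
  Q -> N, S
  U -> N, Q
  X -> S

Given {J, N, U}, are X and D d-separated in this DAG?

5 paths connect X and D; each must be blocked for d-separation to hold:
  1. X → S ← Q ← D — S:collider[blocks]; Q:chain[open] ⇒ blocked
  2. X → S ← Q → N ← J → D — S:collider[blocks]; Q:fork[open]; N:collider[open]; J:fork[blocks] ⇒ blocked
  3. X → S ← Q ← U → N ← J → D — S:collider[blocks]; Q:chain[open]; U:fork[blocks]; N:collider[open]; J:fork[blocks] ⇒ blocked
  4. X → S ← Q ← J → D — S:collider[blocks]; Q:chain[open]; J:fork[blocks] ⇒ blocked
  5. X → S ← D — S:collider[blocks] ⇒ blocked
Every path is blocked, so X and D are d-separated given {J, N, U}.

Yes — X and D are d-separated given {J, N, U}.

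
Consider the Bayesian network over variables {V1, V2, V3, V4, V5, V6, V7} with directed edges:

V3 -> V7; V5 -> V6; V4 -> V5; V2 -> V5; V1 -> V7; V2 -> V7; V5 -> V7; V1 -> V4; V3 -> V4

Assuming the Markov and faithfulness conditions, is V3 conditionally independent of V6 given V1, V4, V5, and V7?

Enumerating the 6 paths from V3 to V6 and testing each for blocking by {V1, V4, V5, V7}:
Path 1: V3 → V4 → V5 → V6
  V4 is a chain here and V4 is conditioned on, so the path is blocked at V4.
Path 2: V3 → V4 ← V1 → V7 ← V5 → V6
  V1 is a fork here and V1 is conditioned on, so the path is blocked at V1.
Path 3: V3 → V4 ← V1 → V7 ← V2 → V5 → V6
  V1 is a fork here and V1 is conditioned on, so the path is blocked at V1.
Path 4: V3 → V7 ← V5 → V6
  V5 is a fork here and V5 is conditioned on, so the path is blocked at V5.
Path 5: V3 → V7 ← V1 → V4 → V5 → V6
  V1 is a fork here and V1 is conditioned on, so the path is blocked at V1.
Path 6: V3 → V7 ← V2 → V5 → V6
  V5 is a chain here and V5 is conditioned on, so the path is blocked at V5.
All paths are blocked; V3 ⊥ V6 | {V1, V4, V5, V7} holds.

Yes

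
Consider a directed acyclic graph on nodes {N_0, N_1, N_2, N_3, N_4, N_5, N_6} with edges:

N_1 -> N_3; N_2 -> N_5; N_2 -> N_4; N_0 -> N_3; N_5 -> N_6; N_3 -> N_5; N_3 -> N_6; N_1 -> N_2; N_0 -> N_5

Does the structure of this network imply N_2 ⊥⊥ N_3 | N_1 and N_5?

Enumerating the 4 paths from N_2 to N_3 and testing each for blocking by {N_1, N_5}:
Path 1: N_2 ← N_1 → N_3
  N_1 is a fork here and N_1 is conditioned on, so the path is blocked at N_1.
Path 2: N_2 → N_5 → N_6 ← N_3
  N_5 is a chain here and N_5 is conditioned on, so the path is blocked at N_5.
Path 3: N_2 → N_5 ← N_3
  N_5 is a collider and N_5 is conditioned on, which opens it — no node blocks this path, so it is active.
Path 4: N_2 → N_5 ← N_0 → N_3
  N_5 is a collider and N_5 is conditioned on, which opens it; N_0 is a fork and N_0 is not conditioned on — no node blocks this path, so it is active.
Since the path N_2 → N_5 ← N_3 is active, N_2 and N_3 are not d-separated given {N_1, N_5}.

No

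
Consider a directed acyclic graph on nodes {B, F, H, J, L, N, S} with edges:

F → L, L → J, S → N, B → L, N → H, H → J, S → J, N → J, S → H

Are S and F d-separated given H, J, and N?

5 paths connect S and F; each must be blocked for d-separation to hold:
Path 1: S → H ← N → J ← L ← F
  N is a fork here and N is conditioned on, so the path is blocked at N.
Path 2: S → H → J ← L ← F
  H is a chain here and H is conditioned on, so the path is blocked at H.
Path 3: S → N → H → J ← L ← F
  N is a chain here and N is conditioned on, so the path is blocked at N.
Path 4: S → N → J ← L ← F
  N is a chain here and N is conditioned on, so the path is blocked at N.
Path 5: S → J ← L ← F
  J is a collider and J is conditioned on, which opens it; L is a chain and L is not conditioned on — no node blocks this path, so it is active.
At least one path is unblocked, so d-separation fails.

No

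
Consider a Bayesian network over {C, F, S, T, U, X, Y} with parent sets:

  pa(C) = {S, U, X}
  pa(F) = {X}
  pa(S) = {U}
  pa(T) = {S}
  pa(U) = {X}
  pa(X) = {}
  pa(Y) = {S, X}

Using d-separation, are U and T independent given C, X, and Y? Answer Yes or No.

5 paths connect U and T; each must be blocked for d-separation to hold:
  1. U → S → T — S:chain[open] ⇒ active
  2. U → C ← S → T — C:collider[open]; S:fork[open] ⇒ active
  3. U → C ← X → Y ← S → T — C:collider[open]; X:fork[blocks]; Y:collider[open]; S:fork[open] ⇒ blocked
  4. U ← X → C ← S → T — X:fork[blocks]; C:collider[open]; S:fork[open] ⇒ blocked
  5. U ← X → Y ← S → T — X:fork[blocks]; Y:collider[open]; S:fork[open] ⇒ blocked
At least one path is unblocked, so d-separation fails.

No — U and T are not d-separated given {C, X, Y}.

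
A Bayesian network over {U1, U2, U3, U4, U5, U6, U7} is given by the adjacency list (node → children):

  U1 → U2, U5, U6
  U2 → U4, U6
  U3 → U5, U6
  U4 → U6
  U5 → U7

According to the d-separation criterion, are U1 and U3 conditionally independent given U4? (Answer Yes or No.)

Yes — U1 and U3 are d-separated given {U4}.

Enumerating the 4 paths from U1 to U3 and testing each for blocking by {U4}:
Path 1: U1 → U5 ← U3
  U5 is a collider here and neither U5 nor any of its descendants is conditioned on, so the collider stays closed — the path is blocked at U5.
Path 2: U1 → U2 → U4 → U6 ← U3
  U4 is a chain here and U4 is conditioned on, so the path is blocked at U4.
Path 3: U1 → U2 → U6 ← U3
  U6 is a collider here and neither U6 nor any of its descendants is conditioned on, so the collider stays closed — the path is blocked at U6.
Path 4: U1 → U6 ← U3
  U6 is a collider here and neither U6 nor any of its descendants is conditioned on, so the collider stays closed — the path is blocked at U6.
Since every path is blocked, d-separation holds.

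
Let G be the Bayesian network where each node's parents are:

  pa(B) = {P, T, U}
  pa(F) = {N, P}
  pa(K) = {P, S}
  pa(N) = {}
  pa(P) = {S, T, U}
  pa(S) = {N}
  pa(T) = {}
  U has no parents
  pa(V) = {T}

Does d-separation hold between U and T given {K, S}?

No — U and T are not d-separated given {K, S}.

4 paths connect U and T; each must be blocked for d-separation to hold:
Path 1: U → B ← P ← T
  B is a collider here and neither B nor any of its descendants is conditioned on, so the collider stays closed — the path is blocked at B.
Path 2: U → B ← T
  B is a collider here and neither B nor any of its descendants is conditioned on, so the collider stays closed — the path is blocked at B.
Path 3: U → P → B ← T
  B is a collider here and neither B nor any of its descendants is conditioned on, so the collider stays closed — the path is blocked at B.
Path 4: U → P ← T
  P is a collider and its descendant K is conditioned on, which opens it — no node blocks this path, so it is active.
Since the path U → P ← T is active, U and T are not d-separated given {K, S}.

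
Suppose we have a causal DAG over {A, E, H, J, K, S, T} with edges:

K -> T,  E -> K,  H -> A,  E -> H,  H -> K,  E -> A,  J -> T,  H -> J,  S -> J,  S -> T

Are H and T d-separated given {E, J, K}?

No

5 paths connect H and T; each must be blocked for d-separation to hold:
  1. H → K → T — K:chain[blocks] ⇒ blocked
  2. H → J ← S → T — J:collider[open]; S:fork[open] ⇒ active
  3. H → J → T — J:chain[blocks] ⇒ blocked
  4. H → A ← E → K → T — A:collider[blocks]; E:fork[blocks]; K:chain[blocks] ⇒ blocked
  5. H ← E → K → T — E:fork[blocks]; K:chain[blocks] ⇒ blocked
Because an active path exists, H and T are not d-separated.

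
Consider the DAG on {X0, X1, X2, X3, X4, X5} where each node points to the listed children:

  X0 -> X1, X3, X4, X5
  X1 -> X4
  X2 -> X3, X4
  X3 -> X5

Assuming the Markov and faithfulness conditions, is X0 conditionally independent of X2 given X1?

Yes

Enumerating the 4 paths from X0 to X2 and testing each for blocking by {X1}:
Path 1: X0 → X4 ← X2
  X4 is a collider here and neither X4 nor any of its descendants is conditioned on, so the collider stays closed — the path is blocked at X4.
Path 2: X0 → X1 → X4 ← X2
  X1 is a chain here and X1 is conditioned on, so the path is blocked at X1.
Path 3: X0 → X5 ← X3 ← X2
  X5 is a collider here and neither X5 nor any of its descendants is conditioned on, so the collider stays closed — the path is blocked at X5.
Path 4: X0 → X3 ← X2
  X3 is a collider here and neither X3 nor any of its descendants is conditioned on, so the collider stays closed — the path is blocked at X3.
All paths are blocked; X0 ⊥ X2 | {X1} holds.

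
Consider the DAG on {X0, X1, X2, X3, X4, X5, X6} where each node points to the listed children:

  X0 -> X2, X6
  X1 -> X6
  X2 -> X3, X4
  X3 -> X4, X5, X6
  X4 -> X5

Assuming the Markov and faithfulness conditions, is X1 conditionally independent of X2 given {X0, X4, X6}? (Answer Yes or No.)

No — X1 and X2 are not d-separated given {X0, X4, X6}.

There are 4 undirected paths between X1 and X2; checking each against the conditioning set {X0, X4, X6}:
Path 1: X1 → X6 ← X0 → X2
  X0 is a fork here and X0 is conditioned on, so the path is blocked at X0.
Path 2: X1 → X6 ← X3 → X5 ← X4 ← X2
  X5 is a collider here and neither X5 nor any of its descendants is conditioned on, so the collider stays closed — the path is blocked at X5.
Path 3: X1 → X6 ← X3 → X4 ← X2
  X6 is a collider and X6 is conditioned on, which opens it; X3 is a fork and X3 is not conditioned on; X4 is a collider and X4 is conditioned on, which opens it — no node blocks this path, so it is active.
Path 4: X1 → X6 ← X3 ← X2
  X6 is a collider and X6 is conditioned on, which opens it; X3 is a chain and X3 is not conditioned on — no node blocks this path, so it is active.
Since the path X1 → X6 ← X3 → X4 ← X2 is active, X1 and X2 are not d-separated given {X0, X4, X6}.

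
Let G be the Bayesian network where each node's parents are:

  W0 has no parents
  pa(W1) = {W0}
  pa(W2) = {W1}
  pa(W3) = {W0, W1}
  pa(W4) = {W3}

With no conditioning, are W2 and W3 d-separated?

2 paths connect W2 and W3; each must be blocked for d-separation to hold:
Path 1: W2 ← W1 → W3
  W1 is a fork and W1 is not conditioned on — no node blocks this path, so it is active.
Path 2: W2 ← W1 ← W0 → W3
  W1 is a chain and W1 is not conditioned on; W0 is a fork and W0 is not conditioned on — no node blocks this path, so it is active.
Because an active path exists, W2 and W3 are not d-separated.

No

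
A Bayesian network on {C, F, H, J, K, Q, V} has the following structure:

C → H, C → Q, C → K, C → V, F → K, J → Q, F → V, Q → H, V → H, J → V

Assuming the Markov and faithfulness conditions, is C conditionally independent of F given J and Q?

Yes

Enumerating the 6 paths from C to F and testing each for blocking by {J, Q}:
Path 1: C → K ← F
  K is a collider here and neither K nor any of its descendants is conditioned on, so the collider stays closed — the path is blocked at K.
Path 2: C → H ← Q ← J → V ← F
  H is a collider here and neither H nor any of its descendants is conditioned on, so the collider stays closed — the path is blocked at H.
Path 3: C → H ← V ← F
  H is a collider here and neither H nor any of its descendants is conditioned on, so the collider stays closed — the path is blocked at H.
Path 4: C → Q ← J → V ← F
  J is a fork here and J is conditioned on, so the path is blocked at J.
Path 5: C → Q → H ← V ← F
  Q is a chain here and Q is conditioned on, so the path is blocked at Q.
Path 6: C → V ← F
  V is a collider here and neither V nor any of its descendants is conditioned on, so the collider stays closed — the path is blocked at V.
All paths are blocked; C ⊥ F | {J, Q} holds.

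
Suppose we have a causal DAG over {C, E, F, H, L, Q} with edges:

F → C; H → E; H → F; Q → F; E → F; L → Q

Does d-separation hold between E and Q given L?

Yes

2 paths connect E and Q; each must be blocked for d-separation to hold:
  1. E ← H → F ← Q — H:fork[open]; F:collider[blocks] ⇒ blocked
  2. E → F ← Q — F:collider[blocks] ⇒ blocked
Every path is blocked, so E and Q are d-separated given {L}.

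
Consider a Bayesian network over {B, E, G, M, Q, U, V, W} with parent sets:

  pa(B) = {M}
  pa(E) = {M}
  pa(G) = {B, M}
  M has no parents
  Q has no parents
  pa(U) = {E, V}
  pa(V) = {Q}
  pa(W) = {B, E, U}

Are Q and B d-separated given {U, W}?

Enumerating the 6 paths from Q to B and testing each for blocking by {U, W}:
Path 1: Q → V → U → W ← E ← M → B
  U is a chain here and U is conditioned on, so the path is blocked at U.
Path 2: Q → V → U → W ← E ← M → G ← B
  U is a chain here and U is conditioned on, so the path is blocked at U.
Path 3: Q → V → U → W ← B
  U is a chain here and U is conditioned on, so the path is blocked at U.
Path 4: Q → V → U ← E → W ← B
  V is a chain and V is not conditioned on; U is a collider and U is conditioned on, which opens it; E is a fork and E is not conditioned on; W is a collider and W is conditioned on, which opens it — no node blocks this path, so it is active.
Path 5: Q → V → U ← E ← M → B
  V is a chain and V is not conditioned on; U is a collider and U is conditioned on, which opens it; E is a chain and E is not conditioned on; M is a fork and M is not conditioned on — no node blocks this path, so it is active.
Path 6: Q → V → U ← E ← M → G ← B
  G is a collider here and neither G nor any of its descendants is conditioned on, so the collider stays closed — the path is blocked at G.
Because an active path exists, Q and B are not d-separated.

No — Q and B are not d-separated given {U, W}.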